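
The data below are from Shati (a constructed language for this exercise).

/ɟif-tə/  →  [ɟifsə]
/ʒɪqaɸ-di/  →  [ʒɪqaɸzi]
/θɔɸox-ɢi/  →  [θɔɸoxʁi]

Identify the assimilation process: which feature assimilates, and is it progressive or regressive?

progressive manner assimilation

Underlying /t/ is realised as [s] next to /f/; /f/ itself does not change.
The change stop → fricative matches the manner of the preceding /f/, identifying this as manner assimilation.
Place and voice are unchanged, so the assimilation is partial, not total.
Checking the remaining alternations: /d/ → [z] after /ɸ/ (stop → fricative, matching a fricative); /ɢ/ → [ʁ] after /x/ (stop → fricative, matching a fricative) — only manner changes, and always toward the preceding segment.
Since the segment that changes follows the conditioning segment, the assimilation is progressive.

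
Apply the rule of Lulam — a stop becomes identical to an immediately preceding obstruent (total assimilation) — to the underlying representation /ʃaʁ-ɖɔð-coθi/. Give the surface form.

/ɖ/ is the segment targeted by the rule; it sits immediately after /ʁ/, so it assimilates completely and surfaces as [ʁ].
At the second juncture, /c/ likewise becomes [ð] adjacent to /ð/.

[ʃaʁʁɔððoθi]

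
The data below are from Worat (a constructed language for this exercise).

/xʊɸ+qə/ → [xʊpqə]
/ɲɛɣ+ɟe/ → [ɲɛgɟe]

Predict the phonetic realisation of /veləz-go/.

[velədgo]

The data show regressive manner assimilation: /ɸ/ → [p] before /q/; /ɣ/ → [g] before /ɟ/. In each pair only manner changes, matching the following consonant, while place and voice stay constant.
/z/ is a voiced alveolar fricative. The following trigger /g/ is a stop, so /z/ must become a stop as well.
Changing only its manner to stop gives [d] — the voiced alveolar stop.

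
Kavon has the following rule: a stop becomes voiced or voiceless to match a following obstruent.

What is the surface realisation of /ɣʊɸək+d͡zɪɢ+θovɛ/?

The rule targets /k/ (voiceless velar stop), which sits before the trigger /d͡z/ (voiced).
The voiced velar stop is [g], so /k/ → [g].
At the second juncture, /ɢ/ likewise becomes [q] adjacent to /θ/.

[ɣʊɸəgd͡zɪqθovɛ]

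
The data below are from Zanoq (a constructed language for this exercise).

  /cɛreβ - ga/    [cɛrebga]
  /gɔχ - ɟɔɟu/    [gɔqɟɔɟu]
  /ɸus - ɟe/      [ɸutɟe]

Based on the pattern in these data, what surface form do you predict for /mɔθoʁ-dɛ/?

The data show regressive manner assimilation: /β/ → [b] before /g/; /χ/ → [q] before /ɟ/; /s/ → [t] before /ɟ/. In each pair only manner changes, matching the following consonant, while place and voice stay constant.
/ʁ/ is a voiced uvular fricative. The following trigger /d/ is a stop, so /ʁ/ must become a stop as well.
Changing only its manner to stop gives [ɢ] — the voiced uvular stop.

[mɔθoɢdɛ]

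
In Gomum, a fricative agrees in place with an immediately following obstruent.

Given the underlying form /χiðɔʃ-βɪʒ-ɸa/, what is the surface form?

The rule targets /ʃ/ (voiceless postalveolar fricative), which sits before the trigger /β/ (bilabial).
Changing only its place to bilabial gives [ɸ] — the voiceless bilabial fricative.
At the second juncture, /ʒ/ likewise becomes [β] adjacent to /ɸ/.

[χiðɔɸβɪβɸa]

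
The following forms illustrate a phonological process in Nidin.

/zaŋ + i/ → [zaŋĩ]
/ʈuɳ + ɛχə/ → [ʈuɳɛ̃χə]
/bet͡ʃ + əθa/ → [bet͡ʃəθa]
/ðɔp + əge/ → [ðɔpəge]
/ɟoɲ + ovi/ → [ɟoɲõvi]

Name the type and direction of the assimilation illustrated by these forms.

The vowel /i/ surfaces as nasalised [ĩ] next to the preceding nasal /ŋ/ — it has acquired the [+nasal] feature of its neighbour.
Likewise in the remaining data: /ɛ/ → [ɛ̃] after /ɳ/; /o/ → [õ] after /ɲ/ — each time a vowel is nasalised next to a preceding nasal.
No change occurs in [bet͡ʃəθa], [ðɔpəge] because the vowel at the boundary is adjacent to an oral consonant, not a nasal (/ə/ next to /t͡ʃ/; /ə/ next to /p/).
Because the conditioning nasal is to the left of the vowel that changes, the process is progressive (perseverative).

progressive nasality assimilation (vowel nasalisation)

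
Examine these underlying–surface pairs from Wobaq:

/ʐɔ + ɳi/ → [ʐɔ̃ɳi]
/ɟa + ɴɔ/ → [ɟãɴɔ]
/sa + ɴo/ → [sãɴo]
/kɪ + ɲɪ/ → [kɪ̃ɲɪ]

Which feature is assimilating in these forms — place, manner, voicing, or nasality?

nasality

The vowel /ɔ/ surfaces as nasalised [ɔ̃] next to the following nasal /ɳ/ — it has acquired the [+nasal] feature of its neighbour.
Likewise in the remaining data: /a/ → [ã] before /ɴ/; /ɪ/ → [ɪ̃] before /ɲ/ — each time a vowel is nasalised next to a following nasal.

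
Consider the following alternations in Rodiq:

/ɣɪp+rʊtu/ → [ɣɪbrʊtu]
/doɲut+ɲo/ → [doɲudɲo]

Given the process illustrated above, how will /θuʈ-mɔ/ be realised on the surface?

[θuɖmɔ]

The data show regressive voicing assimilation: /p/ → [b] before /r/; /t/ → [d] before /ɲ/. In each pair only voicing changes, matching the following consonant, while place and manner stay constant.
/ʈ/ is a voiceless retroflex stop. The following trigger /m/ is voiced, so /ʈ/ must become voiced as well.
The voiced retroflex stop is [ɖ], so /ʈ/ → [ɖ].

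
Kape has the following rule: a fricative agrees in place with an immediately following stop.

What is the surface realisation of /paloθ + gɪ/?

[paloxgɪ]

The rule targets /θ/ (voiceless dental fricative), which sits before the trigger /g/ (velar).
The voiceless velar fricative is [x], so /θ/ → [x].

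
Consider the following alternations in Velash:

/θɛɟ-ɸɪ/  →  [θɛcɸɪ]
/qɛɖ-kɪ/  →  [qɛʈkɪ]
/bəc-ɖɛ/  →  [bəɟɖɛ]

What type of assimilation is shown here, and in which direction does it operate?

The segment that alternates is /ɟ/, which surfaces as [c] when adjacent to /ɸ/.
The change voiced → voiceless matches the voicing of the following /ɸ/, identifying this as voicing assimilation.
Place and manner are unchanged, so the assimilation is partial, not total.
Checking the remaining alternations: /ɖ/ → [ʈ] before /k/ (voiced → voiceless, matching voiceless); /c/ → [ɟ] before /ɖ/ (voiceless → voiced, matching voiced) — only voicing changes, and always toward the following segment.
Since the segment that changes precedes the conditioning segment, the assimilation is regressive.

regressive voicing assimilation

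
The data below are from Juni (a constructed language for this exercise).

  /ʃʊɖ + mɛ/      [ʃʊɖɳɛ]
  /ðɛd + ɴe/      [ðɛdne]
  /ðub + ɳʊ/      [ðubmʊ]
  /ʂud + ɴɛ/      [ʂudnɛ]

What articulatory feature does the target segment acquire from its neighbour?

place

Underlying /m/ is realised as [ɳ] next to /ɖ/; /ɖ/ itself does not change.
The change bilabial → retroflex matches the place of the preceding /ɖ/, identifying this as place assimilation.
The other alternating forms pattern the same way: /ɴ/ → [n] after /d/ (uvular → alveolar, matching alveolar); /ɳ/ → [m] after /b/ (retroflex → bilabial, matching bilabial) — only place changes, and always toward the preceding segment.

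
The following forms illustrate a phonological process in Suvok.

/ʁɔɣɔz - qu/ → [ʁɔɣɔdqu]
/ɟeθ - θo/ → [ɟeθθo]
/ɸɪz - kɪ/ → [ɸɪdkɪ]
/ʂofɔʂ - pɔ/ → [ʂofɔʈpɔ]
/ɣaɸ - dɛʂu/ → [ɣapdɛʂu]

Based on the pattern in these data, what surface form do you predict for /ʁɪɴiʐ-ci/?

[ʁɪɴiɖci]

The data show regressive manner assimilation: /z/ → [d] before /q/; /z/ → [d] before /k/; /ʂ/ → [ʈ] before /p/; /ɸ/ → [p] before /d/. In each pair only manner changes, matching the following consonant, while place and voice stay constant.
No alternation appears in [ɟeθθo]: there the adjacent consonants already agree in manner (/θ/ and /θ/ are both fricatives), so this form is consistent with the same rule.
/ʐ/ is a voiced retroflex fricative. The following trigger /c/ is a stop, so /ʐ/ must become a stop as well.
Changing only its manner to stop gives [ɖ] — the voiced retroflex stop.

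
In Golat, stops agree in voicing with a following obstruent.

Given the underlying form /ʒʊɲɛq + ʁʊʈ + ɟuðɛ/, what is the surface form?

[ʒʊɲɛɢʁʊɖɟuðɛ]

/q/ is a voiceless uvular stop. The following trigger /ʁ/ is voiced, so /q/ must become voiced as well.
The voiced uvular stop is [ɢ], so /q/ → [ɢ].
At the second juncture, /ʈ/ likewise becomes [ɖ] adjacent to /ɟ/.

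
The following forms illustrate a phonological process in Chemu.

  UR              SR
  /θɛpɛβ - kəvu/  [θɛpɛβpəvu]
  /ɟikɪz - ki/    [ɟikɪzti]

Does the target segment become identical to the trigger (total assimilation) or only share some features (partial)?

Comparing underlying and surface forms, /k/ → [p] is the alternation; the neighbouring /β/ is constant.
/k/ is velar while /β/ is bilabial; the output [p] is bilabial, matching the trigger — so the feature that spreads is place.
Manner and voice are unchanged, so the assimilation is partial, not total.
The other alternating form patterns the same way: /k/ → [t] after /z/ (velar → alveolar, matching alveolar) — only place changes, and always toward the preceding segment.

partial assimilation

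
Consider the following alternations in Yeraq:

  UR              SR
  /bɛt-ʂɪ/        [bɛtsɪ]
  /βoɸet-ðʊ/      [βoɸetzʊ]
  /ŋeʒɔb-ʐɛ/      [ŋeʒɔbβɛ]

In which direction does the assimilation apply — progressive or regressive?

Underlying /ʂ/ is realised as [s] next to /t/; /t/ itself does not change.
/ʂ/ is retroflex while /t/ is alveolar; the output [s] is alveolar, matching the trigger — so the feature that spreads is place.
Checking the remaining alternations: /ð/ → [z] after /t/ (dental → alveolar, matching alveolar); /ʐ/ → [β] after /b/ (retroflex → bilabial, matching bilabial) — only place changes, and always toward the preceding segment.
The trigger is the preceding segment, so the direction is progressive (perseverative).

progressive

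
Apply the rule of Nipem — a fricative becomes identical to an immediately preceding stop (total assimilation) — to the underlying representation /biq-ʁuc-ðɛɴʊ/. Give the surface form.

/ʁ/ is the segment targeted by the rule; it sits immediately after /q/, so it assimilates completely and surfaces as [q].
The same rule applies at the second boundary: /ð/ → [c] next to /c/.

[biqquccɛɴʊ]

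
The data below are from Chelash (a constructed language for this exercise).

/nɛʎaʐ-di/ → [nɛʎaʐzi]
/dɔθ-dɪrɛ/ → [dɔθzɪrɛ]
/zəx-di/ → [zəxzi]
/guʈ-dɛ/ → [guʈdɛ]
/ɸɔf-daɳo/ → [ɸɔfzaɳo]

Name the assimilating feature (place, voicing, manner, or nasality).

manner

Underlying /d/ is realised as [z] next to /ʐ/; /ʐ/ itself does not change.
The change stop → fricative matches the manner of the preceding /ʐ/, identifying this as manner assimilation.
The other alternating forms pattern the same way: /d/ → [z] after /θ/ (stop → fricative, matching a fricative); /d/ → [z] after /x/ (stop → fricative, matching a fricative); /d/ → [z] after /f/ (stop → fricative, matching a fricative) — only manner changes, and always toward the preceding segment.
No alternation appears in [guʈdɛ]: there the adjacent consonants already agree in manner (/d/ and /ʈ/ are both stops), so this form is consistent with the same rule.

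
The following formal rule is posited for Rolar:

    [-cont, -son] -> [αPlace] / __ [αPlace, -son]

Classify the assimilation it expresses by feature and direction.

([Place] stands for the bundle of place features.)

The shared variable α links the value of the place features (abbreviated [Place]) on the target to the same value on the neighbouring segment, so place is the feature that assimilates.
The conditioning segment sits to the right of the focus bar, meaning the trigger follows the segment that changes — regressive assimilation.

regressive place assimilation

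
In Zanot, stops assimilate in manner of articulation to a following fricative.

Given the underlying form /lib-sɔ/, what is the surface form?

[liβsɔ]

/b/ is a voiced bilabial stop. The following trigger /s/ is a fricative, so /b/ must become a fricative as well.
The voiced bilabial fricative is [β], so /b/ → [β].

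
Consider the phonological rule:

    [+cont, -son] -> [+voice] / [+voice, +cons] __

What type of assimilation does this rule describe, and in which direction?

The target ([+cont, -son], fricatives) acquires [+voice] next to a voiced consonant ([+voice, +cons]) — it takes on the voicing of its neighbour, so the feature that spreads is voicing.
The conditioning segment sits to the left of the focus bar, meaning the trigger precedes the segment that changes — progressive assimilation.

progressive voicing assimilation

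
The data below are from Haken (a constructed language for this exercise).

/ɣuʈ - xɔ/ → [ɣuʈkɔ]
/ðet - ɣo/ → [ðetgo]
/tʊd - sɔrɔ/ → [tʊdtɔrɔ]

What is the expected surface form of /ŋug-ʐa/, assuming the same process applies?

The data show progressive manner assimilation: /x/ → [k] after /ʈ/; /ɣ/ → [g] after /t/; /s/ → [t] after /d/. In each pair only manner changes, matching the preceding consonant, while place and voice stay constant.
/ʐ/ is a voiced retroflex fricative. The preceding trigger /g/ is a stop, so /ʐ/ must become a stop as well.
Changing only its manner to stop gives [ɖ] — the voiced retroflex stop.

[ŋugɖa]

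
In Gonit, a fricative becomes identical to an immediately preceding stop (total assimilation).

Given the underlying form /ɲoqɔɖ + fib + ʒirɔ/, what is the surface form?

/f/ is the segment targeted by the rule; it sits immediately after /ɖ/, so it assimilates completely and surfaces as [ɖ].
At the second juncture, /ʒ/ likewise becomes [b] adjacent to /b/.

[ɲoqɔɖɖibbirɔ]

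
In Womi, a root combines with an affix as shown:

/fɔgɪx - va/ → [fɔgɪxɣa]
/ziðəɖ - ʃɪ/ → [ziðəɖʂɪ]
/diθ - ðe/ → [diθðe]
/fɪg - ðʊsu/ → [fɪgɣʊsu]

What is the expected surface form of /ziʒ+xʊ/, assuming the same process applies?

[ziʒʃʊ]

The data show progressive place assimilation: /v/ → [ɣ] after /x/; /ʃ/ → [ʂ] after /ɖ/; /ð/ → [ɣ] after /g/. In each pair only place changes, matching the preceding consonant, while manner and voice stay constant.
Nothing changes in [diθðe]: there the adjacent consonants already agree in place (/ð/ and /θ/ are both dental), so this form is consistent with the same rule.
The rule targets /x/ (voiceless velar fricative), which sits after the trigger /ʒ/ (postalveolar).
The voiceless postalveolar fricative is [ʃ], so /x/ → [ʃ].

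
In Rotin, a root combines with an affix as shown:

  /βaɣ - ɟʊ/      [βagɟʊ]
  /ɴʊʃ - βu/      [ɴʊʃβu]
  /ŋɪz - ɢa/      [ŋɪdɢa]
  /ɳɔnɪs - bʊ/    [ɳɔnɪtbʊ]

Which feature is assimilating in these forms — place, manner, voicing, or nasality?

The segment that alternates is /ɣ/, which surfaces as [g] when adjacent to /ɟ/.
The change fricative → stop matches the manner of the following /ɟ/, identifying this as manner assimilation.
The same holds elsewhere in the data: /z/ → [d] before /ɢ/ (fricative → stop, matching a stop); /s/ → [t] before /b/ (fricative → stop, matching a stop) — only manner changes, and always toward the following segment.
Nothing changes in [ɴʊʃβu]: there the adjacent consonants already agree in manner (/ʃ/ and /β/ are both fricatives), so this form is consistent with the same rule.

manner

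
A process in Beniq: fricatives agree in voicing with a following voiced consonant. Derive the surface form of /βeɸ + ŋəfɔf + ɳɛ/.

The rule targets /ɸ/ (voiceless bilabial fricative), which sits before the trigger /ŋ/ (voiced).
A voiced bilabial fricative is [β], so the surface segment is [β].
At the second juncture, /f/ likewise becomes [v] adjacent to /ɳ/.

[βeβŋəfɔvɳɛ]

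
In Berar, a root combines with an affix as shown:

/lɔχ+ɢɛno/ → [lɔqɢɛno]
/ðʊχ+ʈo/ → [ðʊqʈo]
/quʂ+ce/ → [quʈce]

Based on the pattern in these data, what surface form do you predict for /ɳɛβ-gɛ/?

The data show regressive manner assimilation: /χ/ → [q] before /ɢ/; /χ/ → [q] before /ʈ/; /ʂ/ → [ʈ] before /c/. In each pair only manner changes, matching the following consonant, while place and voice stay constant.
The rule targets /β/ (voiced bilabial fricative), which sits before the trigger /g/ (stop).
The voiced bilabial stop is [b], so /β/ → [b].

[ɳɛbgɛ]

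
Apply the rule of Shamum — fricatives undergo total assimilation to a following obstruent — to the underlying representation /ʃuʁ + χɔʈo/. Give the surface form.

/ʁ/ is the segment targeted by the rule; it sits immediately before /χ/, so it assimilates completely and surfaces as [χ].

[ʃuχχɔʈo]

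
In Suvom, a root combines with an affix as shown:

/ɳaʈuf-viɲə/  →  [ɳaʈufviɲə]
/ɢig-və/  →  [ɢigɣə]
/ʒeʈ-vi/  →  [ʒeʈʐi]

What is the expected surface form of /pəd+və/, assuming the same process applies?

The data show progressive place assimilation: /v/ → [ɣ] after /g/; /v/ → [ʐ] after /ʈ/. In each pair only place changes, matching the preceding consonant, while manner and voice stay constant.
No alternation appears in [ɳaʈufviɲə]: there the adjacent consonants already agree in place (/v/ and /f/ are both labiodental), so this form is consistent with the same rule.
/v/ is a voiced labiodental fricative. The preceding trigger /d/ is alveolar, so /v/ must become alveolar as well.
A voiced alveolar fricative is [z], so the surface segment is [z].

[pədzə]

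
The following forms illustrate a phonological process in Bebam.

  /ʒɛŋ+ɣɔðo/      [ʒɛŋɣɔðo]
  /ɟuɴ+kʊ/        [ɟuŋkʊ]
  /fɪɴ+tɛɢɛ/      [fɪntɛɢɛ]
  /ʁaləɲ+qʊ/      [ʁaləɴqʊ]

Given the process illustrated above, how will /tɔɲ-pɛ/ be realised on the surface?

[tɔmpɛ]

The data show regressive place assimilation: /ɴ/ → [ŋ] before /k/; /ɴ/ → [n] before /t/; /ɲ/ → [ɴ] before /q/. In each pair only place changes, matching the following consonant, while manner and voice stay constant.
Nothing changes in [ʒɛŋɣɔðo]: there the adjacent consonants already agree in place (/ŋ/ and /ɣ/ are both velar), so this form is consistent with the same rule.
/ɲ/ is a voiced palatal nasal. The following trigger /p/ is bilabial, so /ɲ/ must become bilabial as well.
A voiced bilabial nasal is [m], so the surface segment is [m].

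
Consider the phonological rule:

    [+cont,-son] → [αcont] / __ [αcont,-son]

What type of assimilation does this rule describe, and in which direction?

regressive manner assimilation

The rule copies [cont] (continuancy) from the environment onto the target fricatives; since [±cont] encodes the stop/fricative manner contrast, the assimilating dimension is manner.
Since the environment is written after the underscore, the trigger follows the target; the direction is regressive.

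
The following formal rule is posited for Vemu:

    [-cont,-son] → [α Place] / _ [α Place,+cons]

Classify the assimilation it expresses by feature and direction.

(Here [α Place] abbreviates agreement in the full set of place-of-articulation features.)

regressive place assimilation

The rule copies the place features (abbreviated [Place]) from the environment onto the target, so the assimilating feature is place.
Since the environment is written after the underscore, the trigger follows the target; the direction is regressive.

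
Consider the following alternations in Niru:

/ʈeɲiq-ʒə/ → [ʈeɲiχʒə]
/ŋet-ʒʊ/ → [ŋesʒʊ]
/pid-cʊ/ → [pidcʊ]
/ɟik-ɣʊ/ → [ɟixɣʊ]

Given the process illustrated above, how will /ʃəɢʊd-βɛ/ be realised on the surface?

[ʃəɢʊzβɛ]

The data show regressive manner assimilation: /q/ → [χ] before /ʒ/; /t/ → [s] before /ʒ/; /k/ → [x] before /ɣ/. In each pair only manner changes, matching the following consonant, while place and voice stay constant.
Nothing changes in [pidcʊ]: there the adjacent consonants already agree in manner (/d/ and /c/ are both stops), so this form is consistent with the same rule.
/d/ is a voiced alveolar stop. The following trigger /β/ is a fricative, so /d/ must become a fricative as well.
A voiced alveolar fricative is [z], so the surface segment is [z].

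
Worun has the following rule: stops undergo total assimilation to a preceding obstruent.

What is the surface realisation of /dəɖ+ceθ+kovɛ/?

[dəɖɖeθθovɛ]

/c/ is the segment targeted by the rule; it sits immediately after /ɖ/, so it assimilates completely and surfaces as [ɖ].
The same rule applies at the second boundary: /k/ → [θ] next to /θ/.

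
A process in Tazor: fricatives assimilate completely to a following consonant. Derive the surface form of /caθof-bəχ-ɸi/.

[caθobbəɸɸi]

/f/ is the segment targeted by the rule; it sits immediately before /b/, so it assimilates completely and surfaces as [b].
The same rule applies at the second boundary: /χ/ → [ɸ] next to /ɸ/.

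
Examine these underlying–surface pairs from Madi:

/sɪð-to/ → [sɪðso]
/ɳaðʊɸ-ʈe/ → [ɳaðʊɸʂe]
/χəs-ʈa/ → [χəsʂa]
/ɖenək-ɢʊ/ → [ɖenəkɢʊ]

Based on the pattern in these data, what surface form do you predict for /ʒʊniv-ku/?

[ʒʊnivxu]

The data show progressive manner assimilation: /t/ → [s] after /ð/; /ʈ/ → [ʂ] after /ɸ/; /ʈ/ → [ʂ] after /s/. In each pair only manner changes, matching the preceding consonant, while place and voice stay constant.
Nothing changes in [ɖenəkɢʊ]: there the adjacent consonants already agree in manner (/ɢ/ and /k/ are both stops), so this form is consistent with the same rule.
The rule targets /k/ (voiceless velar stop), which sits after the trigger /v/ (fricative).
Changing only its manner to fricative gives [x] — the voiceless velar fricative.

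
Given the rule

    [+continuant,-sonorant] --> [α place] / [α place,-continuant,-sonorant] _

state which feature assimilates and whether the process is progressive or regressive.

progressive place assimilation

The shared variable α links the value of the place features (abbreviated [place]) on the target to the same value on the neighbouring segment, so place is the feature that assimilates.
The conditioning segment sits to the left of the focus bar, meaning the trigger precedes the segment that changes — progressive assimilation.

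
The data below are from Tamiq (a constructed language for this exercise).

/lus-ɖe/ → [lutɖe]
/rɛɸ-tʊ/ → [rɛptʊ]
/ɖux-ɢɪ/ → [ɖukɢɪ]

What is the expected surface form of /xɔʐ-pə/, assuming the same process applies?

[xɔɖpə]

The data show regressive manner assimilation: /s/ → [t] before /ɖ/; /ɸ/ → [p] before /t/; /x/ → [k] before /ɢ/. In each pair only manner changes, matching the following consonant, while place and voice stay constant.
/ʐ/ is a voiced retroflex fricative. The following trigger /p/ is a stop, so /ʐ/ must become a stop as well.
The voiced retroflex stop is [ɖ], so /ʐ/ → [ɖ].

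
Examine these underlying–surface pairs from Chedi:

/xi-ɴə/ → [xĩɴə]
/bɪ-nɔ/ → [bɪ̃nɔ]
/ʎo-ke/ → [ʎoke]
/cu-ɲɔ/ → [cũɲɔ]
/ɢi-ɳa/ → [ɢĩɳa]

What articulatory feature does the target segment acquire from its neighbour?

The vowel /i/ surfaces as nasalised [ĩ] next to the following nasal /ɴ/ — it has acquired the [+nasal] feature of its neighbour.
The other forms show the same pattern: /ɪ/ → [ɪ̃] before /n/; /u/ → [ũ] before /ɲ/; /i/ → [ĩ] before /ɳ/ — each time a vowel is nasalised next to a following nasal.
No change occurs in [ʎoke] because the vowel at the boundary is adjacent to an oral consonant, not a nasal (/o/ next to /k/).

nasality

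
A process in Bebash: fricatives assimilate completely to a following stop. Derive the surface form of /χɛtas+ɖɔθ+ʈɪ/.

[χɛtaɖɖɔʈʈɪ]

/s/ is the segment targeted by the rule; it sits immediately before /ɖ/, so it assimilates completely and surfaces as [ɖ].
The same rule applies at the second boundary: /θ/ → [ʈ] next to /ʈ/.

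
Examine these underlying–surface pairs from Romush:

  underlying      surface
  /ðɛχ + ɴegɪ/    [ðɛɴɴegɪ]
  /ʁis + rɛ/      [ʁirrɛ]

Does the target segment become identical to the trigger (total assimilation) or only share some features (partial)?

Comparing underlying and surface forms, /χ/ → [ɴ] is the alternation; the neighbouring /ɴ/ is constant.
The output [ɴ] is identical to the trigger /ɴ/ — every feature (place, manner, voicing) has been copied — so this is total assimilation.
The remaining alternation confirms this: /s/ → [r] before /r/ — in each case the output is a copy of the following consonant.

total assimilation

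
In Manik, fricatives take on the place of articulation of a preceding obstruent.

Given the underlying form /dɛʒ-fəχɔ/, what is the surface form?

The rule targets /f/ (voiceless labiodental fricative), which sits after the trigger /ʒ/ (postalveolar).
A voiceless postalveolar fricative is [ʃ], so the surface segment is [ʃ].

[dɛʒʃəχɔ]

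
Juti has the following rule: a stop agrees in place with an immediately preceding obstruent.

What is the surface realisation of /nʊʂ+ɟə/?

[nʊʂɖə]

The rule targets /ɟ/ (voiced palatal stop), which sits after the trigger /ʂ/ (retroflex).
The voiced retroflex stop is [ɖ], so /ɟ/ → [ɖ].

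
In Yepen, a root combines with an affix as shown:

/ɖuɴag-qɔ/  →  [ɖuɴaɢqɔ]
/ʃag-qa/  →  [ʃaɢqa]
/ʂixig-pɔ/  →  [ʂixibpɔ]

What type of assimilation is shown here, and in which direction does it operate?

regressive place assimilation

Comparing underlying and surface forms, /g/ → [ɢ] is the alternation; the neighbouring /q/ is constant.
The change velar → uvular matches the place of the following /q/, identifying this as place assimilation.
Manner and voice are unchanged, so the assimilation is partial, not total.
Checking the remaining alternation: /g/ → [b] before /p/ (velar → bilabial, matching bilabial) — only place changes, and always toward the following segment.
The trigger is the following segment, so the direction is regressive (anticipatory).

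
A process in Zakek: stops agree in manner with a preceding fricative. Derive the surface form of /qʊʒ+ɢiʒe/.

The rule targets /ɢ/ (voiced uvular stop), which sits after the trigger /ʒ/ (fricative).
Changing only its manner to fricative gives [ʁ] — the voiced uvular fricative.

[qʊʒʁiʒe]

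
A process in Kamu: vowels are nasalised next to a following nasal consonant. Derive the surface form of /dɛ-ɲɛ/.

The vowel /ɛ/ is adjacent to the following nasal /ɲ/, so it acquires [+nasal] and surfaces as [ɛ̃].

[dɛ̃ɲɛ]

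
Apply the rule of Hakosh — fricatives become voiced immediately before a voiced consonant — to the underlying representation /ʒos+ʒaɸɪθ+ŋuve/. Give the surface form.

[ʒozʒaɸɪðŋuve]

The rule targets /s/ (voiceless alveolar fricative), which sits before the trigger /ʒ/ (voiced).
Changing only its voicing to voiced gives [z] — the voiced alveolar fricative.
At the second juncture, /θ/ likewise becomes [ð] adjacent to /ŋ/.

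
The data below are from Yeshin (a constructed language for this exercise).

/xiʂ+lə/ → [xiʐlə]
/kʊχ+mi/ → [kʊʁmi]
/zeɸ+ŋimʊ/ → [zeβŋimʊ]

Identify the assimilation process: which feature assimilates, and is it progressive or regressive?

The segment that alternates is /ʂ/, which surfaces as [ʐ] when adjacent to /l/.
/ʂ/ is voiceless while /l/ is voiced; the output [ʐ] is voiced, matching the trigger — so the feature that spreads is voicing.
Place and manner are unchanged, so the assimilation is partial, not total.
The same holds elsewhere in the data: /χ/ → [ʁ] before /m/ (voiceless → voiced, matching voiced); /ɸ/ → [β] before /ŋ/ (voiceless → voiced, matching voiced) — only voicing changes, and always toward the following segment.
The trigger is the following segment, so the direction is regressive (anticipatory).

regressive voicing assimilation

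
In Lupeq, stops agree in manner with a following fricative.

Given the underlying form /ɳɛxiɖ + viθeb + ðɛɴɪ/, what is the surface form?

[ɳɛxiʐviθeβðɛɴɪ]

/ɖ/ is a voiced retroflex stop. The following trigger /v/ is a fricative, so /ɖ/ must become a fricative as well.
A voiced retroflex fricative is [ʐ], so the surface segment is [ʐ].
The same rule applies at the second boundary: /b/ → [β] next to /ð/.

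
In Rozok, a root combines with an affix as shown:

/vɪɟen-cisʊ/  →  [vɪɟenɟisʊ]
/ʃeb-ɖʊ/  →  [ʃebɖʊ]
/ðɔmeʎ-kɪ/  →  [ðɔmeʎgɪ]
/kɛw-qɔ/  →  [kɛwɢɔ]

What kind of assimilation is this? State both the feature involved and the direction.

The segment that alternates is /c/, which surfaces as [ɟ] when adjacent to /n/.
The change voiceless → voiced matches the voicing of the preceding /n/, identifying this as voicing assimilation.
Place and manner are unchanged, so the assimilation is partial, not total.
The same holds elsewhere in the data: /k/ → [g] after /ʎ/ (voiceless → voiced, matching voiced); /q/ → [ɢ] after /w/ (voiceless → voiced, matching voiced) — only voicing changes, and always toward the preceding segment.
Nothing changes in [ʃebɖʊ]: there the adjacent consonants already agree in voicing (/ɖ/ and /b/ are both voiced), so this form is consistent with the same rule.
The trigger is the preceding segment, so the direction is progressive (perseverative).

progressive voicing assimilation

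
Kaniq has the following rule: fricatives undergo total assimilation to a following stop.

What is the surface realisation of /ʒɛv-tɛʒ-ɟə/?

[ʒɛttɛɟɟə]

/v/ is the segment targeted by the rule; it sits immediately before /t/, so it assimilates completely and surfaces as [t].
The same rule applies at the second boundary: /ʒ/ → [ɟ] next to /ɟ/.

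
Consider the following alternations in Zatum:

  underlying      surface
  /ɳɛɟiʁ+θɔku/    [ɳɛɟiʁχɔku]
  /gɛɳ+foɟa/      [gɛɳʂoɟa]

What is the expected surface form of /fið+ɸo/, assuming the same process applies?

The data show progressive place assimilation: /θ/ → [χ] after /ʁ/; /f/ → [ʂ] after /ɳ/. In each pair only place changes, matching the preceding consonant, while manner and voice stay constant.
/ɸ/ is a voiceless bilabial fricative. The preceding trigger /ð/ is dental, so /ɸ/ must become dental as well.
Changing only its place to dental gives [θ] — the voiceless dental fricative.

[fiðθo]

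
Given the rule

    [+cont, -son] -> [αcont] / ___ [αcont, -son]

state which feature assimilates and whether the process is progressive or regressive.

regressive manner assimilation

The rule copies [cont] (continuancy) from the environment onto the target fricatives; since [±cont] encodes the stop/fricative manner contrast, the assimilating dimension is manner.
The conditioning segment sits to the right of the focus bar, meaning the trigger follows the segment that changes — regressive assimilation.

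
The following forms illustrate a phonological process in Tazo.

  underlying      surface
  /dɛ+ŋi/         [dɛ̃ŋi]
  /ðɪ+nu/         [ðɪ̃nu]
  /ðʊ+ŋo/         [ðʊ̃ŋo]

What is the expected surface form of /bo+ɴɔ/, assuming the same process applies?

The data show regressive nasality assimilation (vowel nasalisation): /ɛ/ → [ɛ̃] before /ŋ/; /ɪ/ → [ɪ̃] before /n/; /ʊ/ → [ʊ̃] before /ŋ/ — a vowel is nasalised by an immediately following nasal consonant.
The vowel /o/ is adjacent to the following nasal /ɴ/, so it acquires [+nasal] and surfaces as [õ].

[bõɴɔ]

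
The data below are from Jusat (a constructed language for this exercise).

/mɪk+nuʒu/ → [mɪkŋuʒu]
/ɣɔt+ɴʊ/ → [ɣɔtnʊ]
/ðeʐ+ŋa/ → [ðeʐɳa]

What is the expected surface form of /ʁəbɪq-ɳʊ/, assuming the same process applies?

The data show progressive place assimilation: /n/ → [ŋ] after /k/; /ɴ/ → [n] after /t/; /ŋ/ → [ɳ] after /ʐ/. In each pair only place changes, matching the preceding consonant, while manner and voice stay constant.
The rule targets /ɳ/ (voiced retroflex nasal), which sits after the trigger /q/ (uvular).
Changing only its place to uvular gives [ɴ] — the voiced uvular nasal.

[ʁəbɪqɴʊ]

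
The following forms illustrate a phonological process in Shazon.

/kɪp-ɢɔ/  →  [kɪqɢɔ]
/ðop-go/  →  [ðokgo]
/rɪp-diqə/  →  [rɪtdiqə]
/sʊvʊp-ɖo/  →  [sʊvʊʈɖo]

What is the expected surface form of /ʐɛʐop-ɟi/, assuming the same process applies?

The data show regressive place assimilation: /p/ → [q] before /ɢ/; /p/ → [k] before /g/; /p/ → [t] before /d/; /p/ → [ʈ] before /ɖ/. In each pair only place changes, matching the following consonant, while manner and voice stay constant.
/p/ is a voiceless bilabial stop. The following trigger /ɟ/ is palatal, so /p/ must become palatal as well.
The voiceless palatal stop is [c], so /p/ → [c].

[ʐɛʐocɟi]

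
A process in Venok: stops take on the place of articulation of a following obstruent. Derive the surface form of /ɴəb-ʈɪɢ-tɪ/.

/b/ is a voiced bilabial stop. The following trigger /ʈ/ is retroflex, so /b/ must become retroflex as well.
The voiced retroflex stop is [ɖ], so /b/ → [ɖ].
At the second juncture, /ɢ/ likewise becomes [d] adjacent to /t/.

[ɴəɖʈɪdtɪ]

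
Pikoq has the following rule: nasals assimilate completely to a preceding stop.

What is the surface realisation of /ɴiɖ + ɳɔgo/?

/ɳ/ is the segment targeted by the rule; it sits immediately after /ɖ/, so it assimilates completely and surfaces as [ɖ].

[ɴiɖɖɔgo]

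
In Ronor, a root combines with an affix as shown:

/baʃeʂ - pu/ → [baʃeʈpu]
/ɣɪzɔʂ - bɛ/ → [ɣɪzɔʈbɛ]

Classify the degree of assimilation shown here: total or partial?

partial assimilation

Underlying /ʂ/ is realised as [ʈ] next to /p/; /p/ itself does not change.
/ʂ/ is a fricative while /p/ is a stop; the output [ʈ] is a stop, matching the trigger — so the feature that spreads is manner.
Place and voice are unchanged, so the assimilation is partial, not total.
The same holds elsewhere in the data: /ʂ/ → [ʈ] before /b/ (fricative → stop, matching a stop) — only manner changes, and always toward the following segment.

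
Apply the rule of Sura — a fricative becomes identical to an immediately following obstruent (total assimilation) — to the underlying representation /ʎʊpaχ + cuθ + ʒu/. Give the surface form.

[ʎʊpaccuʒʒu]

/χ/ is the segment targeted by the rule; it sits immediately before /c/, so it assimilates completely and surfaces as [c].
At the second juncture, /θ/ likewise becomes [ʒ] adjacent to /ʒ/.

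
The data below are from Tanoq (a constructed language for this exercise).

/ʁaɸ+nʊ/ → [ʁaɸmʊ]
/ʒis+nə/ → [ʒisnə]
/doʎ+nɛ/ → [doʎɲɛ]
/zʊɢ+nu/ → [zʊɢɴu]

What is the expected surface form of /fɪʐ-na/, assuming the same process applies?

The data show progressive place assimilation: /n/ → [m] after /ɸ/; /n/ → [ɲ] after /ʎ/; /n/ → [ɴ] after /ɢ/. In each pair only place changes, matching the preceding consonant, while manner and voice stay constant.
Nothing changes in [ʒisnə]: there the adjacent consonants already agree in place (/n/ and /s/ are both alveolar), so this form is consistent with the same rule.
The rule targets /n/ (voiced alveolar nasal), which sits after the trigger /ʐ/ (retroflex).
Changing only its place to retroflex gives [ɳ] — the voiced retroflex nasal.

[fɪʐɳa]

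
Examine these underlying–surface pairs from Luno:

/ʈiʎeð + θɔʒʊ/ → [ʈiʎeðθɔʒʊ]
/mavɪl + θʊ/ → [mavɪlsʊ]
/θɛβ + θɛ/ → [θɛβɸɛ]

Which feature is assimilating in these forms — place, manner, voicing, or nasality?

place

The segment that alternates is /θ/, which surfaces as [s] when adjacent to /l/.
The change dental → alveolar matches the place of the preceding /l/, identifying this as place assimilation.
The other alternating form patterns the same way: /θ/ → [ɸ] after /β/ (dental → bilabial, matching bilabial) — only place changes, and always toward the preceding segment.
Nothing changes in [ʈiʎeðθɔʒʊ]: there the adjacent consonants already agree in place (/θ/ and /ð/ are both dental), so this form is consistent with the same rule.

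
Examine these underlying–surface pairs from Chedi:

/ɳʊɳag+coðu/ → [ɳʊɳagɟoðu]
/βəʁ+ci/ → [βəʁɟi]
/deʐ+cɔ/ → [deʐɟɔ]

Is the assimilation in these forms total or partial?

Comparing underlying and surface forms, /c/ → [ɟ] is the alternation; the neighbouring /g/ is constant.
/c/ is voiceless while /g/ is voiced; the output [ɟ] is voiced, matching the trigger — so the feature that spreads is voicing.
Place and manner are unchanged, so the assimilation is partial, not total.
The same holds elsewhere in the data: /c/ → [ɟ] after /ʁ/ (voiceless → voiced, matching voiced); /c/ → [ɟ] after /ʐ/ (voiceless → voiced, matching voiced) — only voicing changes, and always toward the preceding segment.

partial assimilation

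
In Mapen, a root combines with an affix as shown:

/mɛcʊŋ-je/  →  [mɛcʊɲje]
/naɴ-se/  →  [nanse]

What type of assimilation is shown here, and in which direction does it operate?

regressive place assimilation

Underlying /ŋ/ is realised as [ɲ] next to /j/; /j/ itself does not change.
/ŋ/ is velar while /j/ is palatal; the output [ɲ] is palatal, matching the trigger — so the feature that spreads is place.
Manner and voice are unchanged, so the assimilation is partial, not total.
Checking the remaining alternation: /ɴ/ → [n] before /s/ (uvular → alveolar, matching alveolar) — only place changes, and always toward the following segment.
The trigger is the following segment, so the direction is regressive (anticipatory).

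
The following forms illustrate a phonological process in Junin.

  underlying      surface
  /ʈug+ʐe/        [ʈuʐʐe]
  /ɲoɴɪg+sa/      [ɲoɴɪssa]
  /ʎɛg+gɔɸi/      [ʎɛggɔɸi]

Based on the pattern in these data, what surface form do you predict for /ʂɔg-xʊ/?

The data show regressive total assimilation (/g/ → [ʐ] before /ʐ/; /g/ → [s] before /s/): in every case the target segment becomes identical to its following neighbour, copying more than a single feature.
In [ʎɛggɔɸi] the two consonants at the boundary are already identical (/g/ + /g/), so the rule applies vacuously and nothing changes.
/g/ is the segment targeted by the rule; it sits immediately before /x/, so it assimilates completely and surfaces as [x].

[ʂɔxxʊ]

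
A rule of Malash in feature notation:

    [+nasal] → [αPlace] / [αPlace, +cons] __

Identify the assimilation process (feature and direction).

progressive place assimilation

The shared variable α links the value of the place features (abbreviated [Place]) on the target to the same value on the neighbouring segment, so place is the feature that assimilates.
The conditioning segment sits to the left of the focus bar, meaning the trigger precedes the segment that changes — progressive assimilation.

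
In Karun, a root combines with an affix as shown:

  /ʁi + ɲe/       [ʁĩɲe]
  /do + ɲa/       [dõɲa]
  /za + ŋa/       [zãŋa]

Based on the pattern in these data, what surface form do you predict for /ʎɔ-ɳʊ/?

[ʎɔ̃ɳʊ]

The data show regressive nasality assimilation (vowel nasalisation): /i/ → [ĩ] before /ɲ/; /o/ → [õ] before /ɲ/; /a/ → [ã] before /ŋ/ — a vowel is nasalised by an immediately following nasal consonant.
/ɔ/ sits next to the nasal /ɳ/ and is therefore nasalised to [ɔ̃].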